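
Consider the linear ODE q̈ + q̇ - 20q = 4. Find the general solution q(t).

Characteristic equation r² + r - 20 = 0 factors as (r - 4)(r + 5) = 0, so r = 4, -5.
Hence q_h = C1*exp(4*t) + C2*exp(-5*t).
For the particular solution try q_p = A0. Substituting and matching coefficients of each power of t gives A0 = -1/5, so q_p = -1/5.

q = -1/5 + C1*exp(4*t) + C2*exp(-5*t)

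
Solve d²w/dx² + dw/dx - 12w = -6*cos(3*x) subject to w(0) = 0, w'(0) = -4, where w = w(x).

w = -5*exp(3*x)/7 - sin(3*x)/25 + 7*cos(3*x)/25 + 76*exp(-4*x)/175

Characteristic equation r² + r - 12 = 0 factors as (r - 3)(r + 4) = 0, so r = 3, -4.
Hence w_h = C1*exp(3*x) + C2*exp(-4*x).
Try w_p = A*cos(3*x) + B*sin(3*x). Substituting and equating the coefficients of cos(3x) and sin(3x) gives A = 7/25, B = -1/25, so w_p = -sin(3*x)/25 + 7*cos(3*x)/25.
General solution: w = -sin(3*x)/25 + 7*cos(3*x)/25 + C1*exp(3*x) + C2*exp(-4*x).
Apply the initial conditions: w(0) = 7/25 + C1 + C2 = 0 and w'(0) = -3/25 - 4*C2 + 3*C1 = -4. Solving gives C1 = -5/7, C2 = 76/175.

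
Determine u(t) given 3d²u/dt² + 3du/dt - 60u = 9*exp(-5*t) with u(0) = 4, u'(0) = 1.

u = 44*exp(-5*t)/27 + 64*exp(4*t)/27 - t*exp(-5*t)/3

Divide through by 3: u'' + u' - 20u = 3*exp(-5*t).
Characteristic equation r² + r - 20 = 0 factors as (r + 5)(r - 4) = 0, so r = -5, 4.
Hence u_h = C1*exp(-5*t) + C2*exp(4*t).
Since exp(-5*t) solves the homogeneous equation (r = -5 is a root of multiplicity 1), multiply the trial by t. Try u_p = A*t*exp(-5*t). Substituting into the equation and dividing by exp(-5*t) gives A = -1/3, so u_p = -t*exp(-5*t)/3.
General solution: u = C1*exp(-5*t) + C2*exp(4*t) - t*exp(-5*t)/3.
Apply the initial conditions: u(0) = C1 + C2 = 4 and u'(0) = -1/3 - 5*C1 + 4*C2 = 1. Solving gives C1 = 44/27, C2 = 64/27.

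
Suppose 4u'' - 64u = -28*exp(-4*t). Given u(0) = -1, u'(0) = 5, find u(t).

Divide through by 4: u'' - 16u = -7*exp(-4*t).
Characteristic equation r² - 16 = 0 factors as (r + 4)(r - 4) = 0, so r = -4, 4.
Hence u_h = C1*exp(-4*t) + C2*exp(4*t).
Since exp(-4*t) solves the homogeneous equation (r = -4 is a root of multiplicity 1), multiply the trial by t. Try u_p = A*t*exp(-4*t). Substituting into the equation and dividing by exp(-4*t) gives A = 7/8, so u_p = 7*t*exp(-4*t)/8.
General solution: u = C1*exp(-4*t) + C2*exp(4*t) + 7*t*exp(-4*t)/8.
Apply the initial conditions: u(0) = C1 + C2 = -1 and u'(0) = 7/8 - 4*C1 + 4*C2 = 5. Solving gives C1 = -65/64, C2 = 1/64.

u = -65*exp(-4*t)/64 + exp(4*t)/64 + 7*t*exp(-4*t)/8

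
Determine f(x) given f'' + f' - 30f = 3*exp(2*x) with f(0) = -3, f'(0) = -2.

f = -101*exp(-6*x)/88 - 19*exp(5*x)/11 - exp(2*x)/8

Characteristic equation r² + r - 30 = 0 factors as (r - 5)(r + 6) = 0, so r = 5, -6.
Hence f_h = C1*exp(5*x) + C2*exp(-6*x).
Try f_p = A*exp(2*x). Substituting into the equation and dividing by exp(2*x) gives A = -1/8, so f_p = -exp(2*x)/8.
General solution: f = -exp(2*x)/8 + C1*exp(5*x) + C2*exp(-6*x).
Apply the initial conditions: f(0) = -1/8 + C1 + C2 = -3 and f'(0) = -1/4 - 6*C2 + 5*C1 = -2. Solving gives C1 = -19/11, C2 = -101/88.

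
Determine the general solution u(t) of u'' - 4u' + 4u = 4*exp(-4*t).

u = exp(-4*t)/9 + C1*exp(2*t) + C2*t*exp(2*t)

Characteristic equation r² - 4r + 4 = 0 has discriminant (-4)² - 4·(4) = 0, so r = 2 is a repeated root.
Hence u_h = (C1 + C2*t)*exp(2*t).
Try u_p = A*exp(-4*t). Substituting into the equation and dividing by exp(-4*t) gives A = 1/9, so u_p = exp(-4*t)/9.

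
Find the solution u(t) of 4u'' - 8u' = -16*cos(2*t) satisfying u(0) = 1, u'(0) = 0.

Divide through by 4: u'' - 2u' = -4*cos(2*t).
Characteristic equation r² - 2r = 0 factors as (r - 2)r = 0, so r = 2, 0.
Hence u_h = C1*exp(2*t) + C2.
Try u_p = A*cos(2*t) + B*sin(2*t). Substituting and equating the coefficients of cos(2t) and sin(2t) gives A = 1/2, B = 1/2, so u_p = cos(2*t)/2 + sin(2*t)/2.
General solution: u = C2 + cos(2*t)/2 + sin(2*t)/2 + C1*exp(2*t).
Apply the initial conditions: u(0) = 1/2 + C1 + C2 = 1 and u'(0) = 1 + 2*C1 = 0. Solving gives C1 = -1/2, C2 = 1.

u = 1 + cos(2*t)/2 + sin(2*t)/2 - exp(2*t)/2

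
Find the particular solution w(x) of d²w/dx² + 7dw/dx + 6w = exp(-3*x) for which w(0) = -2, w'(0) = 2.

w = -19*exp(-x)/10 - exp(-3*x)/6 + exp(-6*x)/15

Characteristic equation r² + 7r + 6 = 0 factors as (r + 1)(r + 6) = 0, so r = -1, -6.
Hence w_h = C1*exp(-x) + C2*exp(-6*x).
Try w_p = A*exp(-3*x). Substituting into the equation and dividing by exp(-3*x) gives A = -1/6, so w_p = -exp(-3*x)/6.
General solution: w = -exp(-3*x)/6 + C1*exp(-x) + C2*exp(-6*x).
Apply the initial conditions: w(0) = -1/6 + C1 + C2 = -2 and w'(0) = 1/2 - C1 - 6*C2 = 2. Solving gives C1 = -19/10, C2 = 1/15.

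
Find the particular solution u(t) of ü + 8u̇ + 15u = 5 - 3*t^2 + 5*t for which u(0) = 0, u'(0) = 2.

Characteristic equation r² + 8r + 15 = 0 factors as (r + 3)(r + 5) = 0, so r = -3, -5.
Hence u_h = C1*exp(-3*t) + C2*exp(-5*t).
For the particular solution try u_p = A0 + A1*t + A2*t^2. Substituting and matching coefficients of each power of t gives A0 = 77/1125, A1 = 41/75, A2 = -1/5, so u_p = 77/1125 - t^2/5 + 41*t/75.
General solution: u = 77/1125 - t^2/5 + 41*t/75 + C1*exp(-3*t) + C2*exp(-5*t).
Apply the initial conditions: u(0) = 77/1125 + C1 + C2 = 0 and u'(0) = 41/75 - 5*C2 - 3*C1 = 2. Solving gives C1 = 5/9, C2 = -78/125.

u = 77/1125 - 78*exp(-5*t)/125 - t**2/5 + 5*exp(-3*t)/9 + 41*t/75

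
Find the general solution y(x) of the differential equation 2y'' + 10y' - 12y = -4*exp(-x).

y = exp(-x)/5 + C1*exp(x) + C2*exp(-6*x)

Divide through by 2: y'' + 5y' - 6y = -2*exp(-x).
Characteristic equation r² + 5r - 6 = 0 factors as (r - 1)(r + 6) = 0, so r = 1, -6.
Hence y_h = C1*exp(x) + C2*exp(-6*x).
Try y_p = A*exp(-x). Substituting into the equation and dividing by exp(-x) gives A = 1/5, so y_p = exp(-x)/5.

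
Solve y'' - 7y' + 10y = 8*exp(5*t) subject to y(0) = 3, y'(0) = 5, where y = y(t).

Characteristic equation r² - 7r + 10 = 0 factors as (r - 2)(r - 5) = 0, so r = 2, 5.
Hence y_h = C1*exp(2*t) + C2*exp(5*t).
Since exp(5*t) solves the homogeneous equation (r = 5 is a root of multiplicity 1), multiply the trial by t. Try y_p = A*t*exp(5*t). Substituting into the equation and dividing by exp(5*t) gives A = 8/3, so y_p = 8*t*exp(5*t)/3.
General solution: y = C1*exp(2*t) + C2*exp(5*t) + 8*t*exp(5*t)/3.
Apply the initial conditions: y(0) = C1 + C2 = 3 and y'(0) = 8/3 + 2*C1 + 5*C2 = 5. Solving gives C1 = 38/9, C2 = -11/9.

y = -11*exp(5*t)/9 + 38*exp(2*t)/9 + 8*t*exp(5*t)/3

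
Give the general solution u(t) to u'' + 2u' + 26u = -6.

u = -3/13 + C1*cos(5*t)*exp(-t) + C2*exp(-t)*sin(5*t)

Characteristic equation r² + 2r + 26 = 0 has discriminant (2)² - 4·(26) = -100 < 0, so r = -1 ± 5i.
Hence u_h = C1*cos(5*t)*exp(-t) + C2*exp(-t)*sin(5*t).
For the particular solution try u_p = A0. Substituting and matching coefficients of each power of t gives A0 = -3/13, so u_p = -3/13.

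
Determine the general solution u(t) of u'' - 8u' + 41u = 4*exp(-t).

Characteristic equation r² - 8r + 41 = 0 has discriminant (-8)² - 4·(41) = -100 < 0, so r = 4 ± 5i.
Hence u_h = C1*cos(5*t)*exp(4*t) + C2*exp(4*t)*sin(5*t).
Try u_p = A*exp(-t). Substituting into the equation and dividing by exp(-t) gives A = 2/25, so u_p = 2*exp(-t)/25.

u = 2*exp(-t)/25 + C1*cos(5*t)*exp(4*t) + C2*exp(4*t)*sin(5*t)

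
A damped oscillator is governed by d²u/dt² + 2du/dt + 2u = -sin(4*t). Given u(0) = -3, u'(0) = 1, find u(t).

u = 2*cos(4*t)/65 + 7*sin(4*t)/130 - 197*cos(t)*exp(-t)/65 - 146*exp(-t)*sin(t)/65

Characteristic equation r² + 2r + 2 = 0 has discriminant (2)² - 4·(2) = -4 < 0, so r = -1 ± i.
Hence u_h = C1*cos(t)*exp(-t) + C2*exp(-t)*sin(t).
Try u_p = A*cos(4*t) + B*sin(4*t). Substituting and equating the coefficients of cos(4t) and sin(4t) gives A = 2/65, B = 7/130, so u_p = 2*cos(4*t)/65 + 7*sin(4*t)/130.
General solution: u = 2*cos(4*t)/65 + 7*sin(4*t)/130 + C1*cos(t)*exp(-t) + C2*exp(-t)*sin(t).
Apply the initial conditions: u(0) = 2/65 + C1 = -3 and u'(0) = 14/65 + C2 - C1 = 1. Solving gives C1 = -197/65, C2 = -146/65.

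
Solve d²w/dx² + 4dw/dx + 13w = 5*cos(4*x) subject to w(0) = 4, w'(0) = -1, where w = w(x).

Characteristic equation r² + 4r + 13 = 0 has discriminant (4)² - 4·(13) = -36 < 0, so r = -2 ± 3i.
Hence w_h = C1*cos(3*x)*exp(-2*x) + C2*exp(-2*x)*sin(3*x).
Try w_p = A*cos(4*x) + B*sin(4*x). Substituting and equating the coefficients of cos(4x) and sin(4x) gives A = -3/53, B = 16/53, so w_p = -3*cos(4*x)/53 + 16*sin(4*x)/53.
General solution: w = -3*cos(4*x)/53 + 16*sin(4*x)/53 + C1*cos(3*x)*exp(-2*x) + C2*exp(-2*x)*sin(3*x).
Apply the initial conditions: w(0) = -3/53 + C1 = 4 and w'(0) = 64/53 - 2*C1 + 3*C2 = -1. Solving gives C1 = 215/53, C2 = 313/159.

w = -3*cos(4*x)/53 + 16*sin(4*x)/53 + 215*cos(3*x)*exp(-2*x)/53 + 313*exp(-2*x)*sin(3*x)/159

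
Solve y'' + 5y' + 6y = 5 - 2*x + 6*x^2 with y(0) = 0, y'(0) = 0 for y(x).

Characteristic equation r² + 5r + 6 = 0 factors as (r + 3)(r + 2) = 0, so r = -3, -2.
Hence y_h = C1*exp(-3*x) + C2*exp(-2*x).
For the particular solution try y_p = A0 + A1*x + A2*x^2. Substituting and matching coefficients of each power of x gives A0 = 13/6, A1 = -2, A2 = 1, so y_p = 13/6 + x^2 - 2*x.
General solution: y = 13/6 + x^2 - 2*x + C1*exp(-3*x) + C2*exp(-2*x).
Apply the initial conditions: y(0) = 13/6 + C1 + C2 = 0 and y'(0) = -2 - 3*C1 - 2*C2 = 0. Solving gives C1 = 7/3, C2 = -9/2.

y = 13/6 + x**2 - 2*x - 9*exp(-2*x)/2 + 7*exp(-3*x)/3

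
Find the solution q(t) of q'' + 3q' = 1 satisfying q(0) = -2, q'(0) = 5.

Characteristic equation r² + 3r = 0 factors as (r + 3)r = 0, so r = -3, 0.
Hence q_h = C1*exp(-3*t) + C2.
Since 1 solves the homogeneous equation (r = 0 is a root of multiplicity 1), multiply the trial by t. Try q_p = A*t. Substituting into the equation and dividing by 1 gives A = 1/3, so q_p = t/3.
General solution: q = C2 + t/3 + C1*exp(-3*t).
Apply the initial conditions: q(0) = C1 + C2 = -2 and q'(0) = 1/3 - 3*C1 = 5. Solving gives C1 = -14/9, C2 = -4/9.

q = -4/9 - 14*exp(-3*t)/9 + t/3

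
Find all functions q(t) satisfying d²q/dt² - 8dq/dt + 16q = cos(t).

Characteristic equation r² - 8r + 16 = 0 has discriminant (-8)² - 4·(16) = 0, so r = 4 is a repeated root.
Hence q_h = (C1 + C2*t)*exp(4*t).
Try q_p = A*cos(t) + B*sin(t). Substituting and equating the coefficients of cos(t) and sin(t) gives A = 15/289, B = -8/289, so q_p = -8*sin(t)/289 + 15*cos(t)/289.

q = -8*sin(t)/289 + 15*cos(t)/289 + C1*exp(4*t) + C2*t*exp(4*t)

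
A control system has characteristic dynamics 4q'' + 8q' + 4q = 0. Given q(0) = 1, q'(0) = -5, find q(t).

Divide through by 4: q'' + 2q' + q = 0.
Characteristic equation r² + 2r + 1 = 0 has discriminant (2)² - 4·(1) = 0, so r = -1 is a repeated root.
Hence q_h = (C1 + C2*t)*exp(-t).
Apply the initial conditions: q(0) = C1 = 1 and q'(0) = C2 - C1 = -5. Solving gives C1 = 1, C2 = -4.

q = -4*t*exp(-t) + exp(-t)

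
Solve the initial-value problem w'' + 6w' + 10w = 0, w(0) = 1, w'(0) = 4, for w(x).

Characteristic equation r² + 6r + 10 = 0 has discriminant (6)² - 4·(10) = -4 < 0, so r = -3 ± i.
Hence w_h = C1*cos(x)*exp(-3*x) + C2*exp(-3*x)*sin(x).
Apply the initial conditions: w(0) = C1 = 1 and w'(0) = C2 - 3*C1 = 4. Solving gives C1 = 1, C2 = 7.

w = cos(x)*exp(-3*x) + 7*exp(-3*x)*sin(x)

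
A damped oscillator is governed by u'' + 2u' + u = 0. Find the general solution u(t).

u = C1*exp(-t) + C2*t*exp(-t)

Characteristic equation r² + 2r + 1 = 0 has discriminant (2)² - 4·(1) = 0, so r = -1 is a repeated root.
Hence u_h = (C1 + C2*t)*exp(-t).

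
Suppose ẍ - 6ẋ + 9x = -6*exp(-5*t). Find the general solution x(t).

Characteristic equation r² - 6r + 9 = 0 has discriminant (-6)² - 4·(9) = 0, so r = 3 is a repeated root.
Hence x_h = (C1 + C2*t)*exp(3*t).
Try x_p = A*exp(-5*t). Substituting into the equation and dividing by exp(-5*t) gives A = -3/32, so x_p = -3*exp(-5*t)/32.

x = -3*exp(-5*t)/32 + C1*exp(3*t) + C2*t*exp(3*t)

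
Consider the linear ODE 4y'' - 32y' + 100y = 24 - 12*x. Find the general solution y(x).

Divide through by 4: y'' - 8y' + 25y = 6 - 3*x.
Characteristic equation r² - 8r + 25 = 0 has discriminant (-8)² - 4·(25) = -36 < 0, so r = 4 ± 3i.
Hence y_h = C1*cos(3*x)*exp(4*x) + C2*exp(4*x)*sin(3*x).
For the particular solution try y_p = A0 + A1*x. Substituting and matching coefficients of each power of x gives A0 = 126/625, A1 = -3/25, so y_p = 126/625 - 3*x/25.

y = 126/625 - 3*x/25 + C1*cos(3*x)*exp(4*x) + C2*exp(4*x)*sin(3*x)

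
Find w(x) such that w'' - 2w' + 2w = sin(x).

Characteristic equation r² - 2r + 2 = 0 has discriminant (-2)² - 4·(2) = -4 < 0, so r = 1 ± i.
Hence w_h = C1*cos(x)*exp(x) + C2*exp(x)*sin(x).
Try w_p = A*cos(x) + B*sin(x). Substituting and equating the coefficients of cos(x) and sin(x) gives A = 2/5, B = 1/5, so w_p = sin(x)/5 + 2*cos(x)/5.

w = sin(x)/5 + 2*cos(x)/5 + C1*cos(x)*exp(x) + C2*exp(x)*sin(x)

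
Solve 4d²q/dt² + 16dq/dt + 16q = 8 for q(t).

q = 1/2 + C1*exp(-2*t) + C2*t*exp(-2*t)

Divide through by 4: q'' + 4q' + 4q = 2.
Characteristic equation r² + 4r + 4 = 0 has discriminant (4)² - 4·(4) = 0, so r = -2 is a repeated root.
Hence q_h = (C1 + C2*t)*exp(-2*t).
For the particular solution try q_p = A0. Substituting and matching coefficients of each power of t gives A0 = 1/2, so q_p = 1/2.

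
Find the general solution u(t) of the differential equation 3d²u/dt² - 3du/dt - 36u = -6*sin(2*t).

Divide through by 3: u'' - u' - 12u = -2*sin(2*t).
Characteristic equation r² - r - 12 = 0 factors as (r + 3)(r - 4) = 0, so r = -3, 4.
Hence u_h = C1*exp(-3*t) + C2*exp(4*t).
Try u_p = A*cos(2*t) + B*sin(2*t). Substituting and equating the coefficients of cos(2t) and sin(2t) gives A = -1/65, B = 8/65, so u_p = -cos(2*t)/65 + 8*sin(2*t)/65.

u = -cos(2*t)/65 + 8*sin(2*t)/65 + C1*exp(-3*t) + C2*exp(4*t)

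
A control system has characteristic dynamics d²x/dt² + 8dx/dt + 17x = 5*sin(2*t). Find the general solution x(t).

Characteristic equation r² + 8r + 17 = 0 has discriminant (8)² - 4·(17) = -4 < 0, so r = -4 ± i.
Hence x_h = C1*cos(t)*exp(-4*t) + C2*exp(-4*t)*sin(t).
Try x_p = A*cos(2*t) + B*sin(2*t). Substituting and equating the coefficients of cos(2t) and sin(2t) gives A = -16/85, B = 13/85, so x_p = -16*cos(2*t)/85 + 13*sin(2*t)/85.

x = -16*cos(2*t)/85 + 13*sin(2*t)/85 + C1*cos(t)*exp(-4*t) + C2*exp(-4*t)*sin(t)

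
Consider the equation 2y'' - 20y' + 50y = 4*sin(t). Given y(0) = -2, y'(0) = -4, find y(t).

Divide through by 2: y'' - 10y' + 25y = 2*sin(t).
Characteristic equation r² - 10r + 25 = 0 has discriminant (-10)² - 4·(25) = 0, so r = 5 is a repeated root.
Hence y_h = (C1 + C2*t)*exp(5*t).
Try y_p = A*cos(t) + B*sin(t). Substituting and equating the coefficients of cos(t) and sin(t) gives A = 5/169, B = 12/169, so y_p = 5*cos(t)/169 + 12*sin(t)/169.
General solution: y = 5*cos(t)/169 + 12*sin(t)/169 + C1*exp(5*t) + C2*t*exp(5*t).
Apply the initial conditions: y(0) = 5/169 + C1 = -2 and y'(0) = 12/169 + C2 + 5*C1 = -4. Solving gives C1 = -343/169, C2 = 79/13.

y = -343*exp(5*t)/169 + 5*cos(t)/169 + 12*sin(t)/169 + 79*t*exp(5*t)/13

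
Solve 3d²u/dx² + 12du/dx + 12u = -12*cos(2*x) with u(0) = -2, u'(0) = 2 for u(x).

Divide through by 3: u'' + 4u' + 4u = -4*cos(2*x).
Characteristic equation r² + 4r + 4 = 0 has discriminant (4)² - 4·(4) = 0, so r = -2 is a repeated root.
Hence u_h = (C1 + C2*x)*exp(-2*x).
Try u_p = A*cos(2*x) + B*sin(2*x). Substituting and equating the coefficients of cos(2x) and sin(2x) gives A = 0, B = -1/2, so u_p = -sin(2*x)/2.
General solution: u = -sin(2*x)/2 + C1*exp(-2*x) + C2*x*exp(-2*x).
Apply the initial conditions: u(0) = C1 = -2 and u'(0) = -1 + C2 - 2*C1 = 2. Solving gives C1 = -2, C2 = -1.

u = -2*exp(-2*x) - sin(2*x)/2 - x*exp(-2*x)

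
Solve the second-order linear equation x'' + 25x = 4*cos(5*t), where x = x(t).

Characteristic equation r² + 25 = 0 has discriminant (0)² - 4·(25) = -100 < 0, so r = ± 5i.
Hence x_h = C1*cos(5*t) + C2*sin(5*t).
Since ±5i are characteristic roots, multiply the trial by t. Try x_p = t*(A*cos(5*t) + B*sin(5*t)). Substituting and equating the coefficients of cos(5t) and sin(5t) gives A = 0, B = 2/5, so x_p = 2*t*sin(5*t)/5.

x = C1*cos(5*t) + C2*sin(5*t) + 2*t*sin(5*t)/5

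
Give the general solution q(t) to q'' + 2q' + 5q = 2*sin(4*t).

q = -22*sin(4*t)/185 - 16*cos(4*t)/185 + C1*cos(2*t)*exp(-t) + C2*exp(-t)*sin(2*t)

Characteristic equation r² + 2r + 5 = 0 has discriminant (2)² - 4·(5) = -16 < 0, so r = -1 ± 2i.
Hence q_h = C1*cos(2*t)*exp(-t) + C2*exp(-t)*sin(2*t).
Try q_p = A*cos(4*t) + B*sin(4*t). Substituting and equating the coefficients of cos(4t) and sin(4t) gives A = -16/185, B = -22/185, so q_p = -22*sin(4*t)/185 - 16*cos(4*t)/185.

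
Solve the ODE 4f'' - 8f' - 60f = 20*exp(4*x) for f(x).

f = -5*exp(4*x)/7 + C1*exp(-3*x) + C2*exp(5*x)

Divide through by 4: f'' - 2f' - 15f = 5*exp(4*x).
Characteristic equation r² - 2r - 15 = 0 factors as (r + 3)(r - 5) = 0, so r = -3, 5.
Hence f_h = C1*exp(-3*x) + C2*exp(5*x).
Try f_p = A*exp(4*x). Substituting into the equation and dividing by exp(4*x) gives A = -5/7, so f_p = -5*exp(4*x)/7.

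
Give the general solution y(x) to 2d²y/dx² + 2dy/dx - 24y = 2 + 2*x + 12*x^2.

Divide through by 2: y'' + y' - 12y = 1 + x + 6*x^2.
Characteristic equation r² + r - 12 = 0 factors as (r + 4)(r - 3) = 0, so r = -4, 3.
Hence y_h = C1*exp(-4*x) + C2*exp(3*x).
For the particular solution try y_p = A0 + A1*x + A2*x^2. Substituting and matching coefficients of each power of x gives A0 = -13/72, A1 = -1/6, A2 = -1/2, so y_p = -13/72 - x^2/2 - x/6.

y = -13/72 - x**2/2 - x/6 + C1*exp(-4*x) + C2*exp(3*x)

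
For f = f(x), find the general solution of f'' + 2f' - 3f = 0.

Characteristic equation r² + 2r - 3 = 0 factors as (r + 3)(r - 1) = 0, so r = -3, 1.
Hence f_h = C1*exp(-3*x) + C2*exp(x).

f = C1*exp(-3*x) + C2*exp(x)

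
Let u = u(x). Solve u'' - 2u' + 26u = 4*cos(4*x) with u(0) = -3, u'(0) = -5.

Characteristic equation r² - 2r + 26 = 0 has discriminant (-2)² - 4·(26) = -100 < 0, so r = 1 ± 5i.
Hence u_h = C1*cos(5*x)*exp(x) + C2*exp(x)*sin(5*x).
Try u_p = A*cos(4*x) + B*sin(4*x). Substituting and equating the coefficients of cos(4x) and sin(4x) gives A = 10/41, B = -8/41, so u_p = -8*sin(4*x)/41 + 10*cos(4*x)/41.
General solution: u = -8*sin(4*x)/41 + 10*cos(4*x)/41 + C1*cos(5*x)*exp(x) + C2*exp(x)*sin(5*x).
Apply the initial conditions: u(0) = 10/41 + C1 = -3 and u'(0) = -32/41 + C1 + 5*C2 = -5. Solving gives C1 = -133/41, C2 = -8/41.

u = -8*sin(4*x)/41 + 10*cos(4*x)/41 - 133*cos(5*x)*exp(x)/41 - 8*exp(x)*sin(5*x)/41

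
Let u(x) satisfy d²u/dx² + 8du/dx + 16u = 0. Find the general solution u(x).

Characteristic equation r² + 8r + 16 = 0 has discriminant (8)² - 4·(16) = 0, so r = -4 is a repeated root.
Hence u_h = (C1 + C2*x)*exp(-4*x).

u = C1*exp(-4*x) + C2*x*exp(-4*x)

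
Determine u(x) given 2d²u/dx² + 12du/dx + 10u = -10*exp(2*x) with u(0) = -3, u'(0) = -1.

u = -43*exp(-x)/12 - 5*exp(2*x)/21 + 23*exp(-5*x)/28

Divide through by 2: u'' + 6u' + 5u = -5*exp(2*x).
Characteristic equation r² + 6r + 5 = 0 factors as (r + 1)(r + 5) = 0, so r = -1, -5.
Hence u_h = C1*exp(-x) + C2*exp(-5*x).
Try u_p = A*exp(2*x). Substituting into the equation and dividing by exp(2*x) gives A = -5/21, so u_p = -5*exp(2*x)/21.
General solution: u = -5*exp(2*x)/21 + C1*exp(-x) + C2*exp(-5*x).
Apply the initial conditions: u(0) = -5/21 + C1 + C2 = -3 and u'(0) = -10/21 - C1 - 5*C2 = -1. Solving gives C1 = -43/12, C2 = 23/28.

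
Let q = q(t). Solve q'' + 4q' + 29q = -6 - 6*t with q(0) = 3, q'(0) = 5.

q = -150/841 - 6*t/29 + 1945*exp(-2*t)*sin(5*t)/841 + 2673*cos(5*t)*exp(-2*t)/841

Characteristic equation r² + 4r + 29 = 0 has discriminant (4)² - 4·(29) = -100 < 0, so r = -2 ± 5i.
Hence q_h = C1*cos(5*t)*exp(-2*t) + C2*exp(-2*t)*sin(5*t).
For the particular solution try q_p = A0 + A1*t. Substituting and matching coefficients of each power of t gives A0 = -150/841, A1 = -6/29, so q_p = -150/841 - 6*t/29.
General solution: q = -150/841 - 6*t/29 + C1*cos(5*t)*exp(-2*t) + C2*exp(-2*t)*sin(5*t).
Apply the initial conditions: q(0) = -150/841 + C1 = 3 and q'(0) = -6/29 - 2*C1 + 5*C2 = 5. Solving gives C1 = 2673/841, C2 = 1945/841.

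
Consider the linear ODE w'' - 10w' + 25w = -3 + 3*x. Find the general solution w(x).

w = -9/125 + 3*x/25 + C1*exp(5*x) + C2*x*exp(5*x)

Characteristic equation r² - 10r + 25 = 0 has discriminant (-10)² - 4·(25) = 0, so r = 5 is a repeated root.
Hence w_h = (C1 + C2*x)*exp(5*x).
For the particular solution try w_p = A0 + A1*x. Substituting and matching coefficients of each power of x gives A0 = -9/125, A1 = 3/25, so w_p = -9/125 + 3*x/25.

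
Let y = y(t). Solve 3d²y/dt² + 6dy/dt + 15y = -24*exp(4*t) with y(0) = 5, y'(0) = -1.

y = -8*exp(4*t)/29 + 78*exp(-t)*sin(2*t)/29 + 153*cos(2*t)*exp(-t)/29

Divide through by 3: y'' + 2y' + 5y = -8*exp(4*t).
Characteristic equation r² + 2r + 5 = 0 has discriminant (2)² - 4·(5) = -16 < 0, so r = -1 ± 2i.
Hence y_h = C1*cos(2*t)*exp(-t) + C2*exp(-t)*sin(2*t).
Try y_p = A*exp(4*t). Substituting into the equation and dividing by exp(4*t) gives A = -8/29, so y_p = -8*exp(4*t)/29.
General solution: y = -8*exp(4*t)/29 + C1*cos(2*t)*exp(-t) + C2*exp(-t)*sin(2*t).
Apply the initial conditions: y(0) = -8/29 + C1 = 5 and y'(0) = -32/29 - C1 + 2*C2 = -1. Solving gives C1 = 153/29, C2 = 78/29.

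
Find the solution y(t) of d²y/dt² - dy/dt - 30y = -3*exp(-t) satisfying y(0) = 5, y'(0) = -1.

Characteristic equation r² - r - 30 = 0 factors as (r + 5)(r - 6) = 0, so r = -5, 6.
Hence y_h = C1*exp(-5*t) + C2*exp(6*t).
Try y_p = A*exp(-t). Substituting into the equation and dividing by exp(-t) gives A = 3/28, so y_p = 3*exp(-t)/28.
General solution: y = 3*exp(-t)/28 + C1*exp(-5*t) + C2*exp(6*t).
Apply the initial conditions: y(0) = 3/28 + C1 + C2 = 5 and y'(0) = -3/28 - 5*C1 + 6*C2 = -1. Solving gives C1 = 11/4, C2 = 15/7.

y = 3*exp(-t)/28 + 11*exp(-5*t)/4 + 15*exp(6*t)/7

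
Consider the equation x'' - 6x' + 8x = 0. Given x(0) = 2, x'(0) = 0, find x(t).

x = -2*exp(4*t) + 4*exp(2*t)

Characteristic equation r² - 6r + 8 = 0 factors as (r - 4)(r - 2) = 0, so r = 4, 2.
Hence x_h = C1*exp(4*t) + C2*exp(2*t).
Apply the initial conditions: x(0) = C1 + C2 = 2 and x'(0) = 2*C2 + 4*C1 = 0. Solving gives C1 = -2, C2 = 4.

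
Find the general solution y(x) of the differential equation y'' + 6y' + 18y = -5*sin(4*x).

Characteristic equation r² + 6r + 18 = 0 has discriminant (6)² - 4·(18) = -36 < 0, so r = -3 ± 3i.
Hence y_h = C1*cos(3*x)*exp(-3*x) + C2*exp(-3*x)*sin(3*x).
Try y_p = A*cos(4*x) + B*sin(4*x). Substituting and equating the coefficients of cos(4x) and sin(4x) gives A = 6/29, B = -1/58, so y_p = -sin(4*x)/58 + 6*cos(4*x)/29.

y = -sin(4*x)/58 + 6*cos(4*x)/29 + C1*cos(3*x)*exp(-3*x) + C2*exp(-3*x)*sin(3*x)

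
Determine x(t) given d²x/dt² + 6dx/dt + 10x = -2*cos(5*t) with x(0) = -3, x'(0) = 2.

Characteristic equation r² + 6r + 10 = 0 has discriminant (6)² - 4·(10) = -4 < 0, so r = -3 ± i.
Hence x_h = C1*cos(t)*exp(-3*t) + C2*exp(-3*t)*sin(t).
Try x_p = A*cos(5*t) + B*sin(5*t). Substituting and equating the coefficients of cos(5t) and sin(5t) gives A = 2/75, B = -4/75, so x_p = -4*sin(5*t)/75 + 2*cos(5*t)/75.
General solution: x = -4*sin(5*t)/75 + 2*cos(5*t)/75 + C1*cos(t)*exp(-3*t) + C2*exp(-3*t)*sin(t).
Apply the initial conditions: x(0) = 2/75 + C1 = -3 and x'(0) = -4/15 + C2 - 3*C1 = 2. Solving gives C1 = -227/75, C2 = -511/75.

x = -4*sin(5*t)/75 + 2*cos(5*t)/75 - 511*exp(-3*t)*sin(t)/75 - 227*cos(t)*exp(-3*t)/75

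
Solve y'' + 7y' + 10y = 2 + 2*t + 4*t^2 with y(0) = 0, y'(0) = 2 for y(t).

Characteristic equation r² + 7r + 10 = 0 factors as (r + 5)(r + 2) = 0, so r = -5, -2.
Hence y_h = C1*exp(-5*t) + C2*exp(-2*t).
For the particular solution try y_p = A0 + A1*t + A2*t^2. Substituting and matching coefficients of each power of t gives A0 = 93/250, A1 = -9/25, A2 = 2/5, so y_p = 93/250 - 9*t/25 + 2*t^2/5.
General solution: y = 93/250 - 9*t/25 + 2*t^2/5 + C1*exp(-5*t) + C2*exp(-2*t).
Apply the initial conditions: y(0) = 93/250 + C1 + C2 = 0 and y'(0) = -9/25 - 5*C1 - 2*C2 = 2. Solving gives C1 = -202/375, C2 = 1/6.

y = 93/250 - 202*exp(-5*t)/375 - 9*t/25 + exp(-2*t)/6 + 2*t**2/5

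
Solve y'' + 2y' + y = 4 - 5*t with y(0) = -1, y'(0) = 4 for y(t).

Characteristic equation r² + 2r + 1 = 0 has discriminant (2)² - 4·(1) = 0, so r = -1 is a repeated root.
Hence y_h = (C1 + C2*t)*exp(-t).
For the particular solution try y_p = A0 + A1*t. Substituting and matching coefficients of each power of t gives A0 = 14, A1 = -5, so y_p = 14 - 5*t.
General solution: y = 14 - 5*t + C1*exp(-t) + C2*t*exp(-t).
Apply the initial conditions: y(0) = 14 + C1 = -1 and y'(0) = -5 + C2 - C1 = 4. Solving gives C1 = -15, C2 = -6.

y = 14 - 15*exp(-t) - 5*t - 6*t*exp(-t)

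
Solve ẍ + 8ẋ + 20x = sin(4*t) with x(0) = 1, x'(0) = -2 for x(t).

Characteristic equation r² + 8r + 20 = 0 has discriminant (8)² - 4·(20) = -16 < 0, so r = -4 ± 2i.
Hence x_h = C1*cos(2*t)*exp(-4*t) + C2*exp(-4*t)*sin(2*t).
Try x_p = A*cos(4*t) + B*sin(4*t). Substituting and equating the coefficients of cos(4t) and sin(4t) gives A = -2/65, B = 1/260, so x_p = -2*cos(4*t)/65 + sin(4*t)/260.
General solution: x = -2*cos(4*t)/65 + sin(4*t)/260 + C1*cos(2*t)*exp(-4*t) + C2*exp(-4*t)*sin(2*t).
Apply the initial conditions: x(0) = -2/65 + C1 = 1 and x'(0) = 1/65 - 4*C1 + 2*C2 = -2. Solving gives C1 = 67/65, C2 = 137/130.

x = -2*cos(4*t)/65 + sin(4*t)/260 + 67*cos(2*t)*exp(-4*t)/65 + 137*exp(-4*t)*sin(2*t)/130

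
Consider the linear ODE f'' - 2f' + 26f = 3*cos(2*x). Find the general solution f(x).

f = -3*sin(2*x)/125 + 33*cos(2*x)/250 + C1*cos(5*x)*exp(x) + C2*exp(x)*sin(5*x)

Characteristic equation r² - 2r + 26 = 0 has discriminant (-2)² - 4·(26) = -100 < 0, so r = 1 ± 5i.
Hence f_h = C1*cos(5*x)*exp(x) + C2*exp(x)*sin(5*x).
Try f_p = A*cos(2*x) + B*sin(2*x). Substituting and equating the coefficients of cos(2x) and sin(2x) gives A = 33/250, B = -3/125, so f_p = -3*sin(2*x)/125 + 33*cos(2*x)/250.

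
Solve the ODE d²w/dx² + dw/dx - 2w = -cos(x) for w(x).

w = -sin(x)/10 + 3*cos(x)/10 + C1*exp(-2*x) + C2*exp(x)

Characteristic equation r² + r - 2 = 0 factors as (r + 2)(r - 1) = 0, so r = -2, 1.
Hence w_h = C1*exp(-2*x) + C2*exp(x).
Try w_p = A*cos(x) + B*sin(x). Substituting and equating the coefficients of cos(x) and sin(x) gives A = 3/10, B = -1/10, so w_p = -sin(x)/10 + 3*cos(x)/10.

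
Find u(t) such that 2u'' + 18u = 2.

u = 1/9 + C1*cos(3*t) + C2*sin(3*t)

Divide through by 2: u'' + 9u = 1.
Characteristic equation r² + 9 = 0 has discriminant (0)² - 4·(9) = -36 < 0, so r = ± 3i.
Hence u_h = C1*cos(3*t) + C2*sin(3*t).
For the particular solution try u_p = A0. Substituting and matching coefficients of each power of t gives A0 = 1/9, so u_p = 1/9.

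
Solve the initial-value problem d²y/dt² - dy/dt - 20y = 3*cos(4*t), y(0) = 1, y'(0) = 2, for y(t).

y = -27*cos(4*t)/328 - 3*sin(4*t)/328 + 3*exp(-4*t)/8 + 29*exp(5*t)/41

Characteristic equation r² - r - 20 = 0 factors as (r - 5)(r + 4) = 0, so r = 5, -4.
Hence y_h = C1*exp(5*t) + C2*exp(-4*t).
Try y_p = A*cos(4*t) + B*sin(4*t). Substituting and equating the coefficients of cos(4t) and sin(4t) gives A = -27/328, B = -3/328, so y_p = -27*cos(4*t)/328 - 3*sin(4*t)/328.
General solution: y = -27*cos(4*t)/328 - 3*sin(4*t)/328 + C1*exp(5*t) + C2*exp(-4*t).
Apply the initial conditions: y(0) = -27/328 + C1 + C2 = 1 and y'(0) = -3/82 - 4*C2 + 5*C1 = 2. Solving gives C1 = 29/41, C2 = 3/8.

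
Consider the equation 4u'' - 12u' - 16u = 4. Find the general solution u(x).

Divide through by 4: u'' - 3u' - 4u = 1.
Characteristic equation r² - 3r - 4 = 0 factors as (r - 4)(r + 1) = 0, so r = 4, -1.
Hence u_h = C1*exp(4*x) + C2*exp(-x).
For the particular solution try u_p = A0. Substituting and matching coefficients of each power of x gives A0 = -1/4, so u_p = -1/4.

u = -1/4 + C1*exp(4*x) + C2*exp(-x)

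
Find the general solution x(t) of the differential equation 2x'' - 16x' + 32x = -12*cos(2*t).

Divide through by 2: x'' - 8x' + 16x = -6*cos(2*t).
Characteristic equation r² - 8r + 16 = 0 has discriminant (-8)² - 4·(16) = 0, so r = 4 is a repeated root.
Hence x_h = (C1 + C2*t)*exp(4*t).
Try x_p = A*cos(2*t) + B*sin(2*t). Substituting and equating the coefficients of cos(2t) and sin(2t) gives A = -9/50, B = 6/25, so x_p = -9*cos(2*t)/50 + 6*sin(2*t)/25.

x = -9*cos(2*t)/50 + 6*sin(2*t)/25 + C1*exp(4*t) + C2*t*exp(4*t)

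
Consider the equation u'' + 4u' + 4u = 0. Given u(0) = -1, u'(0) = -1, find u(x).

Characteristic equation r² + 4r + 4 = 0 has discriminant (4)² - 4·(4) = 0, so r = -2 is a repeated root.
Hence u_h = (C1 + C2*x)*exp(-2*x).
Apply the initial conditions: u(0) = C1 = -1 and u'(0) = C2 - 2*C1 = -1. Solving gives C1 = -1, C2 = -3.

u = -exp(-2*x) - 3*x*exp(-2*x)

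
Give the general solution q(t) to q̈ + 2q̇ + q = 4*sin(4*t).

Characteristic equation r² + 2r + 1 = 0 has discriminant (2)² - 4·(1) = 0, so r = -1 is a repeated root.
Hence q_h = (C1 + C2*t)*exp(-t).
Try q_p = A*cos(4*t) + B*sin(4*t). Substituting and equating the coefficients of cos(4t) and sin(4t) gives A = -32/289, B = -60/289, so q_p = -60*sin(4*t)/289 - 32*cos(4*t)/289.

q = -60*sin(4*t)/289 - 32*cos(4*t)/289 + C1*exp(-t) + C2*t*exp(-t)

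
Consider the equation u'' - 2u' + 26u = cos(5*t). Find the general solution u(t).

Characteristic equation r² - 2r + 26 = 0 has discriminant (-2)² - 4·(26) = -100 < 0, so r = 1 ± 5i.
Hence u_h = C1*cos(5*t)*exp(t) + C2*exp(t)*sin(5*t).
Try u_p = A*cos(5*t) + B*sin(5*t). Substituting and equating the coefficients of cos(5t) and sin(5t) gives A = 1/101, B = -10/101, so u_p = -10*sin(5*t)/101 + cos(5*t)/101.

u = -10*sin(5*t)/101 + cos(5*t)/101 + C1*cos(5*t)*exp(t) + C2*exp(t)*sin(5*t)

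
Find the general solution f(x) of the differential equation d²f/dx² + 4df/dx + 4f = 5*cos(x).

Characteristic equation r² + 4r + 4 = 0 has discriminant (4)² - 4·(4) = 0, so r = -2 is a repeated root.
Hence f_h = (C1 + C2*x)*exp(-2*x).
Try f_p = A*cos(x) + B*sin(x). Substituting and equating the coefficients of cos(x) and sin(x) gives A = 3/5, B = 4/5, so f_p = 3*cos(x)/5 + 4*sin(x)/5.

f = 3*cos(x)/5 + 4*sin(x)/5 + C1*exp(-2*x) + C2*x*exp(-2*x)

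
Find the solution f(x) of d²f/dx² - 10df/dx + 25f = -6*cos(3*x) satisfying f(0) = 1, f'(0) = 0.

f = -24*cos(3*x)/289 + 45*sin(3*x)/289 + 313*exp(5*x)/289 - 100*x*exp(5*x)/17

Characteristic equation r² - 10r + 25 = 0 has discriminant (-10)² - 4·(25) = 0, so r = 5 is a repeated root.
Hence f_h = (C1 + C2*x)*exp(5*x).
Try f_p = A*cos(3*x) + B*sin(3*x). Substituting and equating the coefficients of cos(3x) and sin(3x) gives A = -24/289, B = 45/289, so f_p = -24*cos(3*x)/289 + 45*sin(3*x)/289.
General solution: f = -24*cos(3*x)/289 + 45*sin(3*x)/289 + C1*exp(5*x) + C2*x*exp(5*x).
Apply the initial conditions: f(0) = -24/289 + C1 = 1 and f'(0) = 135/289 + C2 + 5*C1 = 0. Solving gives C1 = 313/289, C2 = -100/17.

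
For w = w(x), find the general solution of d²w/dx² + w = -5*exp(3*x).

w = -exp(3*x)/2 + C1*cos(x) + C2*sin(x)

Characteristic equation r² + 1 = 0 has discriminant (0)² - 4·(1) = -4 < 0, so r = ± i.
Hence w_h = C1*cos(x) + C2*sin(x).
Try w_p = A*exp(3*x). Substituting into the equation and dividing by exp(3*x) gives A = -1/2, so w_p = -exp(3*x)/2.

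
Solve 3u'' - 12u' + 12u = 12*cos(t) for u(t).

Divide through by 3: u'' - 4u' + 4u = 4*cos(t).
Characteristic equation r² - 4r + 4 = 0 has discriminant (-4)² - 4·(4) = 0, so r = 2 is a repeated root.
Hence u_h = (C1 + C2*t)*exp(2*t).
Try u_p = A*cos(t) + B*sin(t). Substituting and equating the coefficients of cos(t) and sin(t) gives A = 12/25, B = -16/25, so u_p = -16*sin(t)/25 + 12*cos(t)/25.

u = -16*sin(t)/25 + 12*cos(t)/25 + C1*exp(2*t) + C2*t*exp(2*t)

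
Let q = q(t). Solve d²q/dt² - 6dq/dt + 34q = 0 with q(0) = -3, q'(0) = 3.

q = -3*cos(5*t)*exp(3*t) + 12*exp(3*t)*sin(5*t)/5

Characteristic equation r² - 6r + 34 = 0 has discriminant (-6)² - 4·(34) = -100 < 0, so r = 3 ± 5i.
Hence q_h = C1*cos(5*t)*exp(3*t) + C2*exp(3*t)*sin(5*t).
Apply the initial conditions: q(0) = C1 = -3 and q'(0) = 3*C1 + 5*C2 = 3. Solving gives C1 = -3, C2 = 12/5.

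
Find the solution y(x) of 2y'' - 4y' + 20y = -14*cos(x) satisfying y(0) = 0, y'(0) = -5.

y = -63*cos(x)/85 + 14*sin(x)/85 - 502*exp(x)*sin(3*x)/255 + 63*cos(3*x)*exp(x)/85

Divide through by 2: y'' - 2y' + 10y = -7*cos(x).
Characteristic equation r² - 2r + 10 = 0 has discriminant (-2)² - 4·(10) = -36 < 0, so r = 1 ± 3i.
Hence y_h = C1*cos(3*x)*exp(x) + C2*exp(x)*sin(3*x).
Try y_p = A*cos(x) + B*sin(x). Substituting and equating the coefficients of cos(x) and sin(x) gives A = -63/85, B = 14/85, so y_p = -63*cos(x)/85 + 14*sin(x)/85.
General solution: y = -63*cos(x)/85 + 14*sin(x)/85 + C1*cos(3*x)*exp(x) + C2*exp(x)*sin(3*x).
Apply the initial conditions: y(0) = -63/85 + C1 = 0 and y'(0) = 14/85 + C1 + 3*C2 = -5. Solving gives C1 = 63/85, C2 = -502/255.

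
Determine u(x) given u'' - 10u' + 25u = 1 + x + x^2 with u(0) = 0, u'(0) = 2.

u = 41/625 - 41*exp(5*x)/625 + x**2/25 + 9*x/125 + 282*x*exp(5*x)/125

Characteristic equation r² - 10r + 25 = 0 has discriminant (-10)² - 4·(25) = 0, so r = 5 is a repeated root.
Hence u_h = (C1 + C2*x)*exp(5*x).
For the particular solution try u_p = A0 + A1*x + A2*x^2. Substituting and matching coefficients of each power of x gives A0 = 41/625, A1 = 9/125, A2 = 1/25, so u_p = 41/625 + x^2/25 + 9*x/125.
General solution: u = 41/625 + x^2/25 + 9*x/125 + C1*exp(5*x) + C2*x*exp(5*x).
Apply the initial conditions: u(0) = 41/625 + C1 = 0 and u'(0) = 9/125 + C2 + 5*C1 = 2. Solving gives C1 = -41/625, C2 = 282/125.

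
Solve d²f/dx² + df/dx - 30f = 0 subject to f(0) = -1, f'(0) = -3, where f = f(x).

Characteristic equation r² + r - 30 = 0 factors as (r - 5)(r + 6) = 0, so r = 5, -6.
Hence f_h = C1*exp(5*x) + C2*exp(-6*x).
Apply the initial conditions: f(0) = C1 + C2 = -1 and f'(0) = -6*C2 + 5*C1 = -3. Solving gives C1 = -9/11, C2 = -2/11.

f = -9*exp(5*x)/11 - 2*exp(-6*x)/11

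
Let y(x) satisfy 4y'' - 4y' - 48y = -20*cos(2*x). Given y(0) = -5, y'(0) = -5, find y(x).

Divide through by 4: y'' - y' - 12y = -5*cos(2*x).
Characteristic equation r² - r - 12 = 0 factors as (r - 4)(r + 3) = 0, so r = 4, -3.
Hence y_h = C1*exp(4*x) + C2*exp(-3*x).
Try y_p = A*cos(2*x) + B*sin(2*x). Substituting and equating the coefficients of cos(2x) and sin(2x) gives A = 4/13, B = 1/26, so y_p = sin(2*x)/26 + 4*cos(2*x)/13.
General solution: y = sin(2*x)/26 + 4*cos(2*x)/13 + C1*exp(4*x) + C2*exp(-3*x).
Apply the initial conditions: y(0) = 4/13 + C1 + C2 = -5 and y'(0) = 1/13 - 3*C2 + 4*C1 = -5. Solving gives C1 = -3, C2 = -30/13.

y = -3*exp(4*x) - 30*exp(-3*x)/13 + sin(2*x)/26 + 4*cos(2*x)/13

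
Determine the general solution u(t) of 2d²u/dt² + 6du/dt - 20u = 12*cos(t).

u = -33*cos(t)/65 + 9*sin(t)/65 + C1*exp(-5*t) + C2*exp(2*t)

Divide through by 2: u'' + 3u' - 10u = 6*cos(t).
Characteristic equation r² + 3r - 10 = 0 factors as (r + 5)(r - 2) = 0, so r = -5, 2.
Hence u_h = C1*exp(-5*t) + C2*exp(2*t).
Try u_p = A*cos(t) + B*sin(t). Substituting and equating the coefficients of cos(t) and sin(t) gives A = -33/65, B = 9/65, so u_p = -33*cos(t)/65 + 9*sin(t)/65.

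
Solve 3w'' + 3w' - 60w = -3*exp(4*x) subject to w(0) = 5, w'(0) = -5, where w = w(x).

Divide through by 3: w'' + w' - 20w = -exp(4*x).
Characteristic equation r² + r - 20 = 0 factors as (r + 5)(r - 4) = 0, so r = -5, 4.
Hence w_h = C1*exp(-5*x) + C2*exp(4*x).
Since exp(4*x) solves the homogeneous equation (r = 4 is a root of multiplicity 1), multiply the trial by x. Try w_p = A*x*exp(4*x). Substituting into the equation and dividing by exp(4*x) gives A = -1/9, so w_p = -x*exp(4*x)/9.
General solution: w = C1*exp(-5*x) + C2*exp(4*x) - x*exp(4*x)/9.
Apply the initial conditions: w(0) = C1 + C2 = 5 and w'(0) = -1/9 - 5*C1 + 4*C2 = -5. Solving gives C1 = 224/81, C2 = 181/81.

w = 181*exp(4*x)/81 + 224*exp(-5*x)/81 - x*exp(4*x)/9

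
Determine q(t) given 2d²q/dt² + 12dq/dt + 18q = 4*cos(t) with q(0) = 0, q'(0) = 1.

q = -4*exp(-3*t)/25 + 3*sin(t)/25 + 4*cos(t)/25 + 2*t*exp(-3*t)/5

Divide through by 2: q'' + 6q' + 9q = 2*cos(t).
Characteristic equation r² + 6r + 9 = 0 has discriminant (6)² - 4·(9) = 0, so r = -3 is a repeated root.
Hence q_h = (C1 + C2*t)*exp(-3*t).
Try q_p = A*cos(t) + B*sin(t). Substituting and equating the coefficients of cos(t) and sin(t) gives A = 4/25, B = 3/25, so q_p = 3*sin(t)/25 + 4*cos(t)/25.
General solution: q = 3*sin(t)/25 + 4*cos(t)/25 + C1*exp(-3*t) + C2*t*exp(-3*t).
Apply the initial conditions: q(0) = 4/25 + C1 = 0 and q'(0) = 3/25 + C2 - 3*C1 = 1. Solving gives C1 = -4/25, C2 = 2/5.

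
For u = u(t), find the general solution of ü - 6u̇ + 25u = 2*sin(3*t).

u = 8*sin(3*t)/145 + 9*cos(3*t)/145 + C1*cos(4*t)*exp(3*t) + C2*exp(3*t)*sin(4*t)

Characteristic equation r² - 6r + 25 = 0 has discriminant (-6)² - 4·(25) = -64 < 0, so r = 3 ± 4i.
Hence u_h = C1*cos(4*t)*exp(3*t) + C2*exp(3*t)*sin(4*t).
Try u_p = A*cos(3*t) + B*sin(3*t). Substituting and equating the coefficients of cos(3t) and sin(3t) gives A = 9/145, B = 8/145, so u_p = 8*sin(3*t)/145 + 9*cos(3*t)/145.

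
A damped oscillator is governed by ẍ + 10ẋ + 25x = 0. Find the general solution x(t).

Characteristic equation r² + 10r + 25 = 0 has discriminant (10)² - 4·(25) = 0, so r = -5 is a repeated root.
Hence x_h = (C1 + C2*t)*exp(-5*t).

x = C1*exp(-5*t) + C2*t*exp(-5*t)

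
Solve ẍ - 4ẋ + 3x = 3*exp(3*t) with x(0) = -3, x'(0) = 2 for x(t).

x = -19*exp(t)/4 + 7*exp(3*t)/4 + 3*t*exp(3*t)/2

Characteristic equation r² - 4r + 3 = 0 factors as (r - 3)(r - 1) = 0, so r = 3, 1.
Hence x_h = C1*exp(3*t) + C2*exp(t).
Since exp(3*t) solves the homogeneous equation (r = 3 is a root of multiplicity 1), multiply the trial by t. Try x_p = A*t*exp(3*t). Substituting into the equation and dividing by exp(3*t) gives A = 3/2, so x_p = 3*t*exp(3*t)/2.
General solution: x = C1*exp(3*t) + C2*exp(t) + 3*t*exp(3*t)/2.
Apply the initial conditions: x(0) = C1 + C2 = -3 and x'(0) = 3/2 + C2 + 3*C1 = 2. Solving gives C1 = 7/4, C2 = -19/4.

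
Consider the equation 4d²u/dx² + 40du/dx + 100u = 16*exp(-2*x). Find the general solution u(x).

u = 4*exp(-2*x)/9 + C1*exp(-5*x) + C2*x*exp(-5*x)

Divide through by 4: u'' + 10u' + 25u = 4*exp(-2*x).
Characteristic equation r² + 10r + 25 = 0 has discriminant (10)² - 4·(25) = 0, so r = -5 is a repeated root.
Hence u_h = (C1 + C2*x)*exp(-5*x).
Try u_p = A*exp(-2*x). Substituting into the equation and dividing by exp(-2*x) gives A = 4/9, so u_p = 4*exp(-2*x)/9.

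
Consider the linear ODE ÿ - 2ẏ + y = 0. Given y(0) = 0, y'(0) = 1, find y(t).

y = t*exp(t)

Characteristic equation r² - 2r + 1 = 0 has discriminant (-2)² - 4·(1) = 0, so r = 1 is a repeated root.
Hence y_h = (C1 + C2*t)*exp(t).
Apply the initial conditions: y(0) = C1 = 0 and y'(0) = C1 + C2 = 1. Solving gives C1 = 0, C2 = 1.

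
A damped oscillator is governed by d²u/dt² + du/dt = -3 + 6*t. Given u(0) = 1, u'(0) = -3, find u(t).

u = 7 - 9*t - 6*exp(-t) + 3*t**2

Characteristic equation r² + r = 0 factors as (r + 1)r = 0, so r = -1, 0.
Hence u_h = C1*exp(-t) + C2.
Since 0 is a characteristic root (multiplicity 1), multiply the polynomial trial by t: try u_p = t*(A0 + A1*t). Substituting and matching coefficients of each power of t gives A0 = -9, A1 = 3, so u_p = -9*t + 3*t^2.
General solution: u = C2 - 9*t + 3*t^2 + C1*exp(-t).
Apply the initial conditions: u(0) = C1 + C2 = 1 and u'(0) = -9 - C1 = -3. Solving gives C1 = -6, C2 = 7.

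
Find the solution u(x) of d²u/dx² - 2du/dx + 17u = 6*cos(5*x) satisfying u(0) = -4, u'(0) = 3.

u = -15*sin(5*x)/41 - 12*cos(5*x)/41 - 152*cos(4*x)*exp(x)/41 + 175*exp(x)*sin(4*x)/82

Characteristic equation r² - 2r + 17 = 0 has discriminant (-2)² - 4·(17) = -64 < 0, so r = 1 ± 4i.
Hence u_h = C1*cos(4*x)*exp(x) + C2*exp(x)*sin(4*x).
Try u_p = A*cos(5*x) + B*sin(5*x). Substituting and equating the coefficients of cos(5x) and sin(5x) gives A = -12/41, B = -15/41, so u_p = -15*sin(5*x)/41 - 12*cos(5*x)/41.
General solution: u = -15*sin(5*x)/41 - 12*cos(5*x)/41 + C1*cos(4*x)*exp(x) + C2*exp(x)*sin(4*x).
Apply the initial conditions: u(0) = -12/41 + C1 = -4 and u'(0) = -75/41 + C1 + 4*C2 = 3. Solving gives C1 = -152/41, C2 = 175/82.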